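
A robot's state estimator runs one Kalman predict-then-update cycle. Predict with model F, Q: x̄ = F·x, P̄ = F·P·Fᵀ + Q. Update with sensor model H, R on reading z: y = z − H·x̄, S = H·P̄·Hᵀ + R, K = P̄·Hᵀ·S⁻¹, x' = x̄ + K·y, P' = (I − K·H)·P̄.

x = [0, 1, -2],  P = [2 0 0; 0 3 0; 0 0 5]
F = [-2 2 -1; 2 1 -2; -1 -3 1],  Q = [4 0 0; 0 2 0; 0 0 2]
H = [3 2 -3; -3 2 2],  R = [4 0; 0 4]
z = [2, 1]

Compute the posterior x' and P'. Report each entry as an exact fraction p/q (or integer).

x' = [113521/360659, 296278/360659, 57903/360659]
P' = [1261396/360659 314516/360659 1451628/360659; 314516/360659 259226/360659 386780/360659; 1451628/360659 386780/360659 1782424/360659]

x̄ = F·x = [4, 5, -5]
P̄ = F·P·Fᵀ + Q = [29 8 -19; 8 33 -23; -19 -23 36]
y = z − H·x̄ = [-35, 13]
S = H·P̄·Hᵀ + R = [1435 -584; -584 489]
K = P̄·Hᵀ·S⁻¹ = [14584/360659 -62975/360659; 75415/360659 87116/360659; -54707/360659 -4119/360659]
x' = x̄ + K·y = [113521/360659, 296278/360659, 57903/360659]
P' = (I − K·H)·P̄ = [1261396/360659 314516/360659 1451628/360659; 314516/360659 259226/360659 386780/360659; 1451628/360659 386780/360659 1782424/360659]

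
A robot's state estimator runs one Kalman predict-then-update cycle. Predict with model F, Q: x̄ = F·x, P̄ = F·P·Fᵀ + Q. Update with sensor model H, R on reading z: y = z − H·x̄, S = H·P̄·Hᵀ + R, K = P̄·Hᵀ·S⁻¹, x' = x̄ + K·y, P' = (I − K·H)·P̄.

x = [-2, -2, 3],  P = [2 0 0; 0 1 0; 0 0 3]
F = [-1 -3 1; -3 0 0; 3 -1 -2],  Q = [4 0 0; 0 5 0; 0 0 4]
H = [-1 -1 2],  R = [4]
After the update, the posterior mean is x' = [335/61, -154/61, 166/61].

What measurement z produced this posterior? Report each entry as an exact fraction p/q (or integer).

x̄ = F·x = [11, 6, -10]
P̄ = F·P·Fᵀ + Q = [18 6 -9; 6 23 -18; -9 -18 35]
S = H·P̄·Hᵀ + R = [305]
K = P̄·Hᵀ·S⁻¹ = [-42/305; -13/61; 97/305]
x' − x̄ = [-336/61, -520/61, 776/61] = K·y
y = (KᵀK)⁻¹·Kᵀ·(x' − x̄) = [40]
z = y + H·x̄ = [40] + [-37] = [3]

z = [3]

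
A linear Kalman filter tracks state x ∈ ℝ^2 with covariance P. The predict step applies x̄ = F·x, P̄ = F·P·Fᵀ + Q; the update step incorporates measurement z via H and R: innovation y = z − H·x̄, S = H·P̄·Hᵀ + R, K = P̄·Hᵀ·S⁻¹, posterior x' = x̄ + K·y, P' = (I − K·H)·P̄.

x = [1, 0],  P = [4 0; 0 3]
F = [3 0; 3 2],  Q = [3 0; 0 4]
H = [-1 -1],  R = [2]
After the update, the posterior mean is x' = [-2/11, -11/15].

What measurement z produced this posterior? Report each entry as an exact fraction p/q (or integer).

z = [1]

x̄ = F·x = [3, 3]
P̄ = F·P·Fᵀ + Q = [39 36; 36 52]
S = H·P̄·Hᵀ + R = [165]
K = P̄·Hᵀ·S⁻¹ = [-5/11; -8/15]
x' − x̄ = [-35/11, -56/15] = K·y
y = (KᵀK)⁻¹·Kᵀ·(x' − x̄) = [7]
z = y + H·x̄ = [7] + [-6] = [1]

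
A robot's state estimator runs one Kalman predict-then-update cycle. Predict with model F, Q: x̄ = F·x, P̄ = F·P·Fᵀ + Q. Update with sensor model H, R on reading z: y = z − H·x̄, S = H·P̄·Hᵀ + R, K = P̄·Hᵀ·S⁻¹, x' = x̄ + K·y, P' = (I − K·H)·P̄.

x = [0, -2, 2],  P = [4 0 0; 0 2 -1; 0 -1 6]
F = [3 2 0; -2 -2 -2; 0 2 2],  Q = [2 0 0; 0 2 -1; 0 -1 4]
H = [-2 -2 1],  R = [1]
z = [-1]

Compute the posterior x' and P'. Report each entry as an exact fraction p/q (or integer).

x̄ = F·x = [-4, 0, 0]
P̄ = F·P·Fᵀ + Q = [46 -28 4; -28 42 -25; 4 -25 28]
y = z − H·x̄ = [-9]
S = H·P̄·Hᵀ + R = [241]
K = P̄·Hᵀ·S⁻¹ = [-32/241; -53/241; 70/241]
x' = x̄ + K·y = [-676/241, 477/241, -630/241]
P' = (I − K·H)·P̄ = [10062/241 -8444/241 3204/241; -8444/241 7313/241 -2315/241; 3204/241 -2315/241 1848/241]

x' = [-676/241, 477/241, -630/241]
P' = [10062/241 -8444/241 3204/241; -8444/241 7313/241 -2315/241; 3204/241 -2315/241 1848/241]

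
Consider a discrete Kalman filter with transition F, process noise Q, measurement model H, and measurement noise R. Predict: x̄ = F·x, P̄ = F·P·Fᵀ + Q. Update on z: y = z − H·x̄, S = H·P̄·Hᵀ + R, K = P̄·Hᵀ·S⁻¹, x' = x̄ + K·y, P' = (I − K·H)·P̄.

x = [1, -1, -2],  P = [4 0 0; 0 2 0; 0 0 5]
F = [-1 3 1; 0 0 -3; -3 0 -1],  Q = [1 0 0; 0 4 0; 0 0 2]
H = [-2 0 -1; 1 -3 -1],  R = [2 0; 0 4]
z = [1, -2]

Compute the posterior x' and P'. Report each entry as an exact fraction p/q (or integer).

x' = [-77277/123569, 55398/123569, 16759/123569]
P' = [371330/123569 332934/123569 -663460/123569; 332934/123569 376376/123569 -668274/123569; -663460/123569 -668274/123569 1412930/123569]

x̄ = F·x = [-6, 6, -1]
P̄ = F·P·Fᵀ + Q = [28 -15 7; -15 49 15; 7 15 43]
y = z − H·x̄ = [-12, 21]
S = H·P̄·Hᵀ + R = [185 -51; -51 682]
K = P̄·Hᵀ·S⁻¹ = [-39600/123569 8997/123569; 1203/123569 -31980/123569; -43005/123569 -17892/123569]
x' = x̄ + K·y = [-77277/123569, 55398/123569, 16759/123569]
P' = (I − K·H)·P̄ = [371330/123569 332934/123569 -663460/123569; 332934/123569 376376/123569 -668274/123569; -663460/123569 -668274/123569 1412930/123569]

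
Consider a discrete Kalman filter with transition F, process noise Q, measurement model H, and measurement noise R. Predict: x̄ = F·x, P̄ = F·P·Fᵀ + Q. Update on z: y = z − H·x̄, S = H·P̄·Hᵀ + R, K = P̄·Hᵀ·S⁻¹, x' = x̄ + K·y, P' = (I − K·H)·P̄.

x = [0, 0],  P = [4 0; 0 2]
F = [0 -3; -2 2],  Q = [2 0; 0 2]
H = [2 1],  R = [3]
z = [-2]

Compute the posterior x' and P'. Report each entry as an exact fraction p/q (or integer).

x' = [-56/61, -4/61]
P' = [436/61 -788/61; -788/61 1582/61]

x̄ = F·x = [0, 0]
P̄ = F·P·Fᵀ + Q = [20 -12; -12 26]
y = z − H·x̄ = [-2]
S = H·P̄·Hᵀ + R = [61]
K = P̄·Hᵀ·S⁻¹ = [28/61; 2/61]
x' = x̄ + K·y = [-56/61, -4/61]
P' = (I − K·H)·P̄ = [436/61 -788/61; -788/61 1582/61]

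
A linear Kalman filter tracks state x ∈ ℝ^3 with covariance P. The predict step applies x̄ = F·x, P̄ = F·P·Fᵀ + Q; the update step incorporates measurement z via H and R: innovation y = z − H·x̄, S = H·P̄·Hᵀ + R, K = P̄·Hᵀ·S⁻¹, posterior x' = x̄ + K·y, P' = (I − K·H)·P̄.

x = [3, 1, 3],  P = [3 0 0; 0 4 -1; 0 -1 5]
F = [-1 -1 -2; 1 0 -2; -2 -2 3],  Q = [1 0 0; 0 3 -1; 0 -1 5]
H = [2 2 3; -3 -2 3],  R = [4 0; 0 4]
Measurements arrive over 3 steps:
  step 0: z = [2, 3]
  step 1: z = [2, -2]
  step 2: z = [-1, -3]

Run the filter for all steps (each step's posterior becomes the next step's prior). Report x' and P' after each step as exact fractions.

step 0: x̄ = F·x = [-10, -3, 1]
step 0: P̄ = F·P·Fᵀ + Q = [24 15 -17; 15 26 -41; -17 -41 90]
step 0: y = z − H·x̄ = [25, -36]
step 0: S = H·P̄·Hᵀ + R = [438 463; 463 2112]
step 0: K = P̄·Hᵀ·S⁻¹ = [127863/710687 -79515/710687; 15268/710687 -77377/710687; 138659/710687 105212/710687]
step 0: x' = x̄ + K·y = [-1047755/710687, 1035211/710687, 389530/710687]
step 0: P' = (I − K·H)·P̄ = [1438392/710687 -1590612/710687 271964/710687; -1590612/710687 2080910/710687 -306508/710687; 271964/710687 -306508/710687 207908/710687]
step 1: x̄ = F·x = [-766516/710687, -1826815/710687, 1193678/710687]
step 1: P̄ = F·P·Fᵀ + Q = [1742221/710687 370836/710687 -605836/710687; 370836/710687 3314229/710687 -975979/710687; -605836/710687 -975979/710687 7191447/710687]
step 1: y = z − H·x̄ = [3027002/710687, -10955586/710687]
step 1: S = H·P̄·Hᵀ + R = [71776479/710687 39121929/710687; 39121929/710687 123569504/710687]
step 1: K = P̄·Hᵀ·S⁻¹ = [847387733/10326428625 -306309111/3442142875; 453227019/3442142875 -440683194/3442142875; 1806004343/10326428625 515382394/3442142875]
step 1: x' = x̄ + K·y = [6637322792/10326428625, -124241069/3442142875, 1202021432/10326428625]
step 1: P' = (I − K·H)·P̄ = [12375734584/10326428625 -4567784388/3442142875 2014929364/10326428625; -4567784388/3442142875 6603640698/3442142875 -752934848/3442142875; 2014929364/10326428625 -752934848/3442142875 2570589244/10326428625]
step 2: x̄ = F·x = [-2889547483/3442142875, 4233279928/10326428625, -8923134874/10326428625]
step 2: P̄ = F·P·Fᵀ + Q = [8137745077/3442142875 2364122156/3442142875 -2035836648/3442142875; 2364122156/3442142875 45577659979/10326428625 -18025439557/10326428625; -2035836648/3442142875 -18025439557/10326428625 96813749881/10326428625]
step 2: y = z − H·x̄ = [25313701039/10326428625, -21749248744/10326428625]
step 2: S = H·P̄·Hᵀ + R = [959736582001/10326428625 489932562779/10326428625; 489932562779/10326428625 1726008071716/10326428625]
step 2: K = P̄·Hᵀ·S⁻¹ = [12486591370151/137170286322843 -11948339054647/137170286322843; 16468391733527/137170286322843 -17907478617622/137170286322843; 24118762609541/137170286322843 20557121865218/137170286322843]
step 2: x' = x̄ + K·y = [-19791641747854/45723428774281, 44772832310379/45723428774281, -34234351967377/45723428774281]
step 2: P' = (I − K·H)·P̄ = [147898240843880/137170286322843 -160437870630052/137170286322843 25008541684316/137170286322843; -160437870630052/137170286322843 234923208638714/137170286322843 -27699036361072/137170286322843; 25008541684316/137170286322843 -27699036361072/137170286322843 33952013263892/137170286322843]

step 0: x' = [-1047755/710687, 1035211/710687, 389530/710687], P' = [1438392/710687 -1590612/710687 271964/710687; -1590612/710687 2080910/710687 -306508/710687; 271964/710687 -306508/710687 207908/710687]
step 1: x' = [6637322792/10326428625, -124241069/3442142875, 1202021432/10326428625], P' = [12375734584/10326428625 -4567784388/3442142875 2014929364/10326428625; -4567784388/3442142875 6603640698/3442142875 -752934848/3442142875; 2014929364/10326428625 -752934848/3442142875 2570589244/10326428625]
step 2: x' = [-19791641747854/45723428774281, 44772832310379/45723428774281, -34234351967377/45723428774281], P' = [147898240843880/137170286322843 -160437870630052/137170286322843 25008541684316/137170286322843; -160437870630052/137170286322843 234923208638714/137170286322843 -27699036361072/137170286322843; 25008541684316/137170286322843 -27699036361072/137170286322843 33952013263892/137170286322843]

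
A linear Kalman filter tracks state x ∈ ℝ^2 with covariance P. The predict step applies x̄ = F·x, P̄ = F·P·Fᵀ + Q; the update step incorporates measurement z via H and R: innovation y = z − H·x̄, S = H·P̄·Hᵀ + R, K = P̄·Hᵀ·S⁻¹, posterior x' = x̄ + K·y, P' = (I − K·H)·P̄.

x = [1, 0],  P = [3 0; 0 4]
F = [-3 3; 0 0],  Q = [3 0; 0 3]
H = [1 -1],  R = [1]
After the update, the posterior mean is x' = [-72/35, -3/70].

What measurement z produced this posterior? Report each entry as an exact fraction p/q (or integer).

z = [-2]

x̄ = F·x = [-3, 0]
P̄ = F·P·Fᵀ + Q = [66 0; 0 3]
S = H·P̄·Hᵀ + R = [70]
K = P̄·Hᵀ·S⁻¹ = [33/35; -3/70]
x' − x̄ = [33/35, -3/70] = K·y
y = (KᵀK)⁻¹·Kᵀ·(x' − x̄) = [1]
z = y + H·x̄ = [1] + [-3] = [-2]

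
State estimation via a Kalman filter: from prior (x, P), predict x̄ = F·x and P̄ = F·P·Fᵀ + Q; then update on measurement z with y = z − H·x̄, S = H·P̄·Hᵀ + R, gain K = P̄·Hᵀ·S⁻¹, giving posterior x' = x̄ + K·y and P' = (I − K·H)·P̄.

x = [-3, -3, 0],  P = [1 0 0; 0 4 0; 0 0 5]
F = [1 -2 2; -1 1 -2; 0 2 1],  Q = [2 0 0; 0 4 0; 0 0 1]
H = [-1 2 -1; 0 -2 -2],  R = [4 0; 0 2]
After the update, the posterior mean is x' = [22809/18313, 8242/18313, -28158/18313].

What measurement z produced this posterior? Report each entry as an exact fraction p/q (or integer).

x̄ = F·x = [3, 0, -6]
P̄ = F·P·Fᵀ + Q = [39 -29 -6; -29 29 -2; -6 -2 22]
S = H·P̄·Hᵀ + R = [293 -138; -138 190]
K = P̄·Hᵀ·S⁻¹ = [-3815/18313 3976/18313; 4729/18313 -1770/18313; -4660/18313 -7240/18313]
x' − x̄ = [-32130/18313, 8242/18313, 81720/18313] = K·y
y = (KᵀK)⁻¹·Kᵀ·(x' − x̄) = [-2, -10]
z = y + H·x̄ = [-2, -10] + [3, 12] = [1, 2]

z = [1, 2]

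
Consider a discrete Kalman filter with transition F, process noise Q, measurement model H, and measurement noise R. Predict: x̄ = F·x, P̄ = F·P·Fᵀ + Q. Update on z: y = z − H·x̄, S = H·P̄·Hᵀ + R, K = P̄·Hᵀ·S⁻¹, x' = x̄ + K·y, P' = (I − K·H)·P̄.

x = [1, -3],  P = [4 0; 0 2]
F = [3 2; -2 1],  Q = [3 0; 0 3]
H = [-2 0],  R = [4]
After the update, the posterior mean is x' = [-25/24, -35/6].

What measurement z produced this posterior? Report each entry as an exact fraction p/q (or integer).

z = [2]

x̄ = F·x = [-3, -5]
P̄ = F·P·Fᵀ + Q = [47 -20; -20 21]
S = H·P̄·Hᵀ + R = [192]
K = P̄·Hᵀ·S⁻¹ = [-47/96; 5/24]
x' − x̄ = [47/24, -5/6] = K·y
y = (KᵀK)⁻¹·Kᵀ·(x' − x̄) = [-4]
z = y + H·x̄ = [-4] + [6] = [2]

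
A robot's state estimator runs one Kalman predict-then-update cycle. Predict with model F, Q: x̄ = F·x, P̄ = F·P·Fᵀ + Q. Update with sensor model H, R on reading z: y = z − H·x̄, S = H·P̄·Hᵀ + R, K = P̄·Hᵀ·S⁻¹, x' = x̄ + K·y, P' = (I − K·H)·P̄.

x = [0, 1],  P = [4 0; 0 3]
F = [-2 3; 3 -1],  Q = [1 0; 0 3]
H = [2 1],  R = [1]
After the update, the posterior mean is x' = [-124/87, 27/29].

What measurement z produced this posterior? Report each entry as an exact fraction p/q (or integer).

z = [-2]

x̄ = F·x = [3, -1]
P̄ = F·P·Fᵀ + Q = [44 -33; -33 42]
S = H·P̄·Hᵀ + R = [87]
K = P̄·Hᵀ·S⁻¹ = [55/87; -8/29]
x' − x̄ = [-385/87, 56/29] = K·y
y = (KᵀK)⁻¹·Kᵀ·(x' − x̄) = [-7]
z = y + H·x̄ = [-7] + [5] = [-2]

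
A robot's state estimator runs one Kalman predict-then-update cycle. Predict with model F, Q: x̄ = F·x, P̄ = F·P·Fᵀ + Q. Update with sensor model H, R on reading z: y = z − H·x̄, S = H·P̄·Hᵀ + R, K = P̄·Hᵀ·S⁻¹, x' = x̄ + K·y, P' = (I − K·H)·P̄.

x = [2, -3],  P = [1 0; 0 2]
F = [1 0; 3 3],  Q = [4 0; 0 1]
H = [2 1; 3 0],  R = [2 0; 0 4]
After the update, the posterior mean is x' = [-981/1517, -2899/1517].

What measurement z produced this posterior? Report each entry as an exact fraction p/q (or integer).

z = [-3, -3]

x̄ = F·x = [2, -3]
P̄ = F·P·Fᵀ + Q = [5 3; 3 28]
S = H·P̄·Hᵀ + R = [62 39; 39 49]
K = P̄·Hᵀ·S⁻¹ = [52/1517 423/1517; 1315/1517 -768/1517]
x' − x̄ = [-4015/1517, 1652/1517] = K·y
y = (KᵀK)⁻¹·Kᵀ·(x' − x̄) = [-4, -9]
z = y + H·x̄ = [-4, -9] + [1, 6] = [-3, -3]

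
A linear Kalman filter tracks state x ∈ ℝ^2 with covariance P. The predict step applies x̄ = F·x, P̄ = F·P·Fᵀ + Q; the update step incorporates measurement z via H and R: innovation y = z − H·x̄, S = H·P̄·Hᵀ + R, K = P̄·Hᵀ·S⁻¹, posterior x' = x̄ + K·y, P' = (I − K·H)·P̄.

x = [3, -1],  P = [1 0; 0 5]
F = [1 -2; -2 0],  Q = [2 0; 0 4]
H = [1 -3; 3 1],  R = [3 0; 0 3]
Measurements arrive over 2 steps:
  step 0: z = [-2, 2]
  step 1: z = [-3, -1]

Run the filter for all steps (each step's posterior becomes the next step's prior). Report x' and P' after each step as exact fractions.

step 0: x̄ = F·x = [5, -6]
step 0: P̄ = F·P·Fᵀ + Q = [23 -2; -2 8]
step 0: y = z − H·x̄ = [-25, -7]
step 0: S = H·P̄·Hᵀ + R = [110 61; 61 206]
step 0: K = P̄·Hᵀ·S⁻¹ = [629/6313 1867/6313; -1826/6313 602/6313]
step 0: x' = x̄ + K·y = [2771/6313, 3558/6313]
step 0: P' = (I − K·H)·P̄ = [1869/6313 -6/6313; -6/6313 1824/6313]
step 1: x̄ = F·x = [-4345/6313, -5542/6313]
step 1: P̄ = F·P·Fᵀ + Q = [21815/6313 -3762/6313; -3762/6313 32728/6313]
step 1: y = z − H·x̄ = [-31220/6313, 12264/6313]
step 1: S = H·P̄·Hᵀ + R = [357878/6313 -2643/6313; -2643/6313 225430/6313]
step 1: K = P̄·Hᵀ·S⁻¹ = [1207823/12778307 3510609/12778307; -3631398/12778307 1172846/12778307]
step 1: x' = x̄ + K·y = [-7948023/12778307, 9019270/12778307]
step 1: P' = (I − K·H)·P̄ = [3521895/12778307 -33858/12778307; -33858/12778307 3620112/12778307]

step 0: x' = [2771/6313, 3558/6313], P' = [1869/6313 -6/6313; -6/6313 1824/6313]
step 1: x' = [-7948023/12778307, 9019270/12778307], P' = [3521895/12778307 -33858/12778307; -33858/12778307 3620112/12778307]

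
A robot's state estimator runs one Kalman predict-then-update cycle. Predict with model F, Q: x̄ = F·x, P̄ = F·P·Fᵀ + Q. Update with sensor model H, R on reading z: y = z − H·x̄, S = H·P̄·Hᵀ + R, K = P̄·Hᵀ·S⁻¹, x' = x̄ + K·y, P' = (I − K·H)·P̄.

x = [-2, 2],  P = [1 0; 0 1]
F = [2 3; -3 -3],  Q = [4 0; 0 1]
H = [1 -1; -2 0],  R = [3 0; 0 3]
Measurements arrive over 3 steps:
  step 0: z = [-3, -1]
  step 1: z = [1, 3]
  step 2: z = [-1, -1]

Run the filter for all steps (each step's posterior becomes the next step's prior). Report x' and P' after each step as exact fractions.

step 0: x' = [232/803, 2152/803], P' = [447/803 159/803; 159/803 1641/803]
step 1: x' = [-916569/983693, -1277861/983693], P' = [543786/983693 170169/983693; 170169/983693 1945578/983693]
step 2: x' = [176601617/580437847, 731033856/580437847], P' = [641797701/1160875694 100454655/580437847; 100454655/580437847 1146125517/580437847]

step 0: x̄ = F·x = [2, 0]
step 0: P̄ = F·P·Fᵀ + Q = [17 -15; -15 19]
step 0: y = z − H·x̄ = [-5, 3]
step 0: S = H·P̄·Hᵀ + R = [69 -64; -64 71]
step 0: K = P̄·Hᵀ·S⁻¹ = [96/803 -298/803; -494/803 -106/803]
step 0: x' = x̄ + K·y = [232/803, 2152/803]
step 0: P' = (I − K·H)·P̄ = [447/803 159/803; 159/803 1641/803]
step 1: x̄ = F·x = [6920/803, -7152/803]
step 1: P̄ = F·P·Fᵀ + Q = [21677/803 -19836/803; -19836/803 22457/803]
step 1: y = z − H·x̄ = [-13269/803, 16249/803]
step 1: S = H·P̄·Hᵀ + R = [86215/803 -83026/803; -83026/803 89117/803]
step 1: K = P̄·Hᵀ·S⁻¹ = [124539/983693 -362524/983693; -591803/983693 -113446/983693]
step 1: x' = x̄ + K·y = [-916569/983693, -1277861/983693]
step 1: P' = (I − K·H)·P̄ = [543786/983693 170169/983693; 170169/983693 1945578/983693]
step 2: x̄ = F·x = [-5666721/983693, 6583290/983693]
step 2: P̄ = F·P·Fᵀ + Q = [25662146/983693 -23325453/983693; -23325453/983693 26451011/983693]
step 2: y = z − H·x̄ = [11266318/983693, -12317135/983693]
step 2: S = H·P̄·Hᵀ + R = [101715142/983693 -97975198/983693; -97975198/983693 105599663/983693]
step 2: K = P̄·Hᵀ·S⁻¹ = [146962797/1160875694 -213932567/580437847; -348556954/580437847 -66969770/580437847]
step 2: x' = x̄ + K·y = [176601617/580437847, 731033856/580437847]
step 2: P' = (I − K·H)·P̄ = [641797701/1160875694 100454655/580437847; 100454655/580437847 1146125517/580437847]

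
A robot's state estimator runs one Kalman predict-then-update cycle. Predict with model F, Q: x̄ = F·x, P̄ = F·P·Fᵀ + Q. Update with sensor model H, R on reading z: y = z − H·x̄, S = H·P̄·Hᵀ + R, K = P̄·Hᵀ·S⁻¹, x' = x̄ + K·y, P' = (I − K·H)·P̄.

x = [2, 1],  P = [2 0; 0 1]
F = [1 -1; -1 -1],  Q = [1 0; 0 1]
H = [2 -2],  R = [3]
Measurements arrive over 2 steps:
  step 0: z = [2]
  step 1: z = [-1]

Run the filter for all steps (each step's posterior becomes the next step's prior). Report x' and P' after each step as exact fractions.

step 0: x̄ = F·x = [1, -3]
step 0: P̄ = F·P·Fᵀ + Q = [4 -1; -1 4]
step 0: y = z − H·x̄ = [-6]
step 0: S = H·P̄·Hᵀ + R = [43]
step 0: K = P̄·Hᵀ·S⁻¹ = [10/43; -10/43]
step 0: x' = x̄ + K·y = [-17/43, -69/43]
step 0: P' = (I − K·H)·P̄ = [72/43 57/43; 57/43 72/43]
step 1: x̄ = F·x = [52/43, 2]
step 1: P̄ = F·P·Fᵀ + Q = [73/43 0; 0 7]
step 1: y = z − H·x̄ = [25/43]
step 1: S = H·P̄·Hᵀ + R = [1625/43]
step 1: K = P̄·Hᵀ·S⁻¹ = [146/1625; -602/1625]
step 1: x' = x̄ + K·y = [82/65, 116/65]
step 1: P' = (I − K·H)·P̄ = [2263/1625 2044/1625; 2044/1625 2947/1625]

step 0: x' = [-17/43, -69/43], P' = [72/43 57/43; 57/43 72/43]
step 1: x' = [82/65, 116/65], P' = [2263/1625 2044/1625; 2044/1625 2947/1625]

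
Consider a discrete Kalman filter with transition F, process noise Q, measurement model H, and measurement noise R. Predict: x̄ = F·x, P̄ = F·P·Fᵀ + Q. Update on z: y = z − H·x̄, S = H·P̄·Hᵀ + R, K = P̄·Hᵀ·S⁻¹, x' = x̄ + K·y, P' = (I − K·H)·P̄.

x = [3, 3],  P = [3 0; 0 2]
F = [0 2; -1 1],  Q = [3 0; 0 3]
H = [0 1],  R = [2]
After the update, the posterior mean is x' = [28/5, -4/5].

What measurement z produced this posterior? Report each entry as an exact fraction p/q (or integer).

x̄ = F·x = [6, 0]
P̄ = F·P·Fᵀ + Q = [11 4; 4 8]
S = H·P̄·Hᵀ + R = [10]
K = P̄·Hᵀ·S⁻¹ = [2/5; 4/5]
x' − x̄ = [-2/5, -4/5] = K·y
y = (KᵀK)⁻¹·Kᵀ·(x' − x̄) = [-1]
z = y + H·x̄ = [-1] + [0] = [-1]

z = [-1]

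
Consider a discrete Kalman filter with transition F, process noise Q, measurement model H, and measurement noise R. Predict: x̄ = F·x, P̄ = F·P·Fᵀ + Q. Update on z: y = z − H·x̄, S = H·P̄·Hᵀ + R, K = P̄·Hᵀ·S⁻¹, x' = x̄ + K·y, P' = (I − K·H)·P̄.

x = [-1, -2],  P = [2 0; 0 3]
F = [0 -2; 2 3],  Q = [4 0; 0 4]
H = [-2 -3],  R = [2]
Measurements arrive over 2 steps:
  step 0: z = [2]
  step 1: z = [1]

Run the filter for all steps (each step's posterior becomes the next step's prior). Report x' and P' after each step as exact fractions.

step 0: x̄ = F·x = [4, -8]
step 0: P̄ = F·P·Fᵀ + Q = [16 -18; -18 39]
step 0: y = z − H·x̄ = [-14]
step 0: S = H·P̄·Hᵀ + R = [201]
step 0: K = P̄·Hᵀ·S⁻¹ = [22/201; -27/67]
step 0: x' = x̄ + K·y = [496/201, -158/67]
step 0: P' = (I − K·H)·P̄ = [2732/201 -612/67; -612/67 426/67]
step 1: x̄ = F·x = [316/67, -430/201]
step 1: P̄ = F·P·Fᵀ + Q = [1972/67 -108/67; -108/67 1202/201]
step 1: y = z − H·x̄ = [269/67]
step 1: S = H·P̄·Hᵀ + R = [10332/67]
step 1: K = P̄·Hᵀ·S⁻¹ = [-905/2583; -493/5166]
step 1: x' = x̄ + K·y = [8549/2583, -13031/5166]
step 1: P' = (I − K·H)·P̄ = [27128/2583 -17482/2583; -17482/2583 11819/2583]

step 0: x' = [496/201, -158/67], P' = [2732/201 -612/67; -612/67 426/67]
step 1: x' = [8549/2583, -13031/5166], P' = [27128/2583 -17482/2583; -17482/2583 11819/2583]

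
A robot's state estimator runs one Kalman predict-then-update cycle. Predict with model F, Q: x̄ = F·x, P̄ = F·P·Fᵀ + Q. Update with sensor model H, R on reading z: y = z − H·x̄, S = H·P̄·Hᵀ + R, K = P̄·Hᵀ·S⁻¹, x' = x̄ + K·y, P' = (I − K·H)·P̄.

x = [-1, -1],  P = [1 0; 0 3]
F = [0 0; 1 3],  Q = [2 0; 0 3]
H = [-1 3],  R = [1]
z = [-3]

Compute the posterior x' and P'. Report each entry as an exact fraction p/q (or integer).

x̄ = F·x = [0, -4]
P̄ = F·P·Fᵀ + Q = [2 0; 0 31]
y = z − H·x̄ = [9]
S = H·P̄·Hᵀ + R = [282]
K = P̄·Hᵀ·S⁻¹ = [-1/141; 31/94]
x' = x̄ + K·y = [-3/47, -97/94]
P' = (I − K·H)·P̄ = [280/141 31/47; 31/47 31/94]

x' = [-3/47, -97/94]
P' = [280/141 31/47; 31/47 31/94]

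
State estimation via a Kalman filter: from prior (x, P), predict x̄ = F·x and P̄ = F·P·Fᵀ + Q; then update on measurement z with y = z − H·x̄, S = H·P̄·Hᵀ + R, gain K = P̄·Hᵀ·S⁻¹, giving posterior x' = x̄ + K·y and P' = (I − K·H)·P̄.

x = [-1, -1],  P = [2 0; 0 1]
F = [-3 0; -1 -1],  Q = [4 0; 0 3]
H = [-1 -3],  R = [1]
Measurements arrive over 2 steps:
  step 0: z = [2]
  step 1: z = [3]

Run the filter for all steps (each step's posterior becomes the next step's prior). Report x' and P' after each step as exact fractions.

step 0: x' = [-101/113, -38/113], P' = [886/113 -282/113; -282/113 102/113]
step 1: x' = [-29724/13139, -6109/26278], P' = [129484/13139 -40851/13139; -40851/13139 28601/26278]

step 0: x̄ = F·x = [3, 2]
step 0: P̄ = F·P·Fᵀ + Q = [22 6; 6 6]
step 0: y = z − H·x̄ = [11]
step 0: S = H·P̄·Hᵀ + R = [113]
step 0: K = P̄·Hᵀ·S⁻¹ = [-40/113; -24/113]
step 0: x' = x̄ + K·y = [-101/113, -38/113]
step 0: P' = (I − K·H)·P̄ = [886/113 -282/113; -282/113 102/113]
step 1: x̄ = F·x = [303/113, 139/113]
step 1: P̄ = F·P·Fᵀ + Q = [8426/113 1812/113; 1812/113 763/113]
step 1: y = z − H·x̄ = [1059/113]
step 1: S = H·P̄·Hᵀ + R = [26278/113]
step 1: K = P̄·Hᵀ·S⁻¹ = [-6931/13139; -4101/26278]
step 1: x' = x̄ + K·y = [-29724/13139, -6109/26278]
step 1: P' = (I − K·H)·P̄ = [129484/13139 -40851/13139; -40851/13139 28601/26278]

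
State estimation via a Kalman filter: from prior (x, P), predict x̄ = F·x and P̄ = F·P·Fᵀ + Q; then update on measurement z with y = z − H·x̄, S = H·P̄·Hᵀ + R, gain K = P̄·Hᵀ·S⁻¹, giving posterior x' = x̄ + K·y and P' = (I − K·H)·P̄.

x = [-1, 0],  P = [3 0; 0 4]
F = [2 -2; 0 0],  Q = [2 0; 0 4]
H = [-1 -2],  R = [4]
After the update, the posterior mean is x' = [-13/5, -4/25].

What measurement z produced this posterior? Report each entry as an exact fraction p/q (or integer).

x̄ = F·x = [-2, 0]
P̄ = F·P·Fᵀ + Q = [30 0; 0 4]
S = H·P̄·Hᵀ + R = [50]
K = P̄·Hᵀ·S⁻¹ = [-3/5; -4/25]
x' − x̄ = [-3/5, -4/25] = K·y
y = (KᵀK)⁻¹·Kᵀ·(x' − x̄) = [1]
z = y + H·x̄ = [1] + [2] = [3]

z = [3]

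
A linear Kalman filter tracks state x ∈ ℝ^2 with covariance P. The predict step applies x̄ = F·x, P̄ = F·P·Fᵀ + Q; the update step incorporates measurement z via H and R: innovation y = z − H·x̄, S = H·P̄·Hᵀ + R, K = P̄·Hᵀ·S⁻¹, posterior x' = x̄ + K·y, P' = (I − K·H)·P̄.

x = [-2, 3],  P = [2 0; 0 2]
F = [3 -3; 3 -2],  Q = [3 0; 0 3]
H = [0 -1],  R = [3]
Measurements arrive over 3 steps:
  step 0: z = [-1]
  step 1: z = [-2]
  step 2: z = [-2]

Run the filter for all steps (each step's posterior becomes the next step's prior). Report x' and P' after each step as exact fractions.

step 0: x' = [-45/16, -7/32], P' = [87/8 45/16; 45/16 87/32]
step 1: x' = [319/288, 44/27], P' = [343/32 8/3; 8/3 26/9]
step 2: x' = [4164/23623, 45573/23623], P' = [261381/23623 63765/23623; 63765/23623 68277/23623]

step 0: x̄ = F·x = [-15, -12]
step 0: P̄ = F·P·Fᵀ + Q = [39 30; 30 29]
step 0: y = z − H·x̄ = [-13]
step 0: S = H·P̄·Hᵀ + R = [32]
step 0: K = P̄·Hᵀ·S⁻¹ = [-15/16; -29/32]
step 0: x' = x̄ + K·y = [-45/16, -7/32]
step 0: P' = (I − K·H)·P̄ = [87/8 45/16; 45/16 87/32]
step 1: x̄ = F·x = [-249/32, -8]
step 1: P̄ = F·P·Fᵀ + Q = [2391/32 72; 72 78]
step 1: y = z − H·x̄ = [-10]
step 1: S = H·P̄·Hᵀ + R = [81]
step 1: K = P̄·Hᵀ·S⁻¹ = [-8/9; -26/27]
step 1: x' = x̄ + K·y = [319/288, 44/27]
step 1: P' = (I − K·H)·P̄ = [343/32 8/3; 8/3 26/9]
step 2: x̄ = F·x = [-451/288, 55/864]
step 2: P̄ = F·P·Fᵀ + Q = [2479/32 7085/96; 7085/96 22759/288]
step 2: y = z − H·x̄ = [-1673/864]
step 2: S = H·P̄·Hᵀ + R = [23623/288]
step 2: K = P̄·Hᵀ·S⁻¹ = [-21255/23623; -22759/23623]
step 2: x' = x̄ + K·y = [4164/23623, 45573/23623]
step 2: P' = (I − K·H)·P̄ = [261381/23623 63765/23623; 63765/23623 68277/23623]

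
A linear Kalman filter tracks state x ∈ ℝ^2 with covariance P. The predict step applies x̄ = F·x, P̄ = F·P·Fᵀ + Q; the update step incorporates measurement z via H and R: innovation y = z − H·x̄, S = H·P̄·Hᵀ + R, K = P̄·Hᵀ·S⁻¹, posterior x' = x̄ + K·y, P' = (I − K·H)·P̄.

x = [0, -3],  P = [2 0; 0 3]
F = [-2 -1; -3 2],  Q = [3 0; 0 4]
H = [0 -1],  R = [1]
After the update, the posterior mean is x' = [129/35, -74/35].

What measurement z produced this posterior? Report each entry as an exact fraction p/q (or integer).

x̄ = F·x = [3, -6]
P̄ = F·P·Fᵀ + Q = [14 6; 6 34]
S = H·P̄·Hᵀ + R = [35]
K = P̄·Hᵀ·S⁻¹ = [-6/35; -34/35]
x' − x̄ = [24/35, 136/35] = K·y
y = (KᵀK)⁻¹·Kᵀ·(x' − x̄) = [-4]
z = y + H·x̄ = [-4] + [6] = [2]

z = [2]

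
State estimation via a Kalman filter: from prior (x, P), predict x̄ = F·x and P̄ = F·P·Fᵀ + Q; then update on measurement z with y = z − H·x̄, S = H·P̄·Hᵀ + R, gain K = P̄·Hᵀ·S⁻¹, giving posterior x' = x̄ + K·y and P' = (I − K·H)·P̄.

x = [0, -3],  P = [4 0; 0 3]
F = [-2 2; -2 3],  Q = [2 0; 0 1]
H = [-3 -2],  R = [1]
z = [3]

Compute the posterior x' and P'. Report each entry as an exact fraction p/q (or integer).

x̄ = F·x = [-6, -9]
P̄ = F·P·Fᵀ + Q = [30 34; 34 44]
y = z − H·x̄ = [-33]
S = H·P̄·Hᵀ + R = [855]
K = P̄·Hᵀ·S⁻¹ = [-158/855; -2/9]
x' = x̄ + K·y = [28/285, -5/3]
P' = (I − K·H)·P̄ = [686/855 -10/9; -10/9 16/9]

x' = [28/285, -5/3]
P' = [686/855 -10/9; -10/9 16/9]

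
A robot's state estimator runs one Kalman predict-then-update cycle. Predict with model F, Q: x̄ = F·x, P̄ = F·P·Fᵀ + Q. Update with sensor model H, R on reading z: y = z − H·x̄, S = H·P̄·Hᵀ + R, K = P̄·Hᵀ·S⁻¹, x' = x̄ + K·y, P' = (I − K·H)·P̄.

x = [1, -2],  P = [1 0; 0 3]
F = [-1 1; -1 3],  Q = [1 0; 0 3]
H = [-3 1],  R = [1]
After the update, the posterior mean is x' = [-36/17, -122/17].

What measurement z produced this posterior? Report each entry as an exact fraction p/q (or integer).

z = [-1]

x̄ = F·x = [-3, -7]
P̄ = F·P·Fᵀ + Q = [5 10; 10 31]
S = H·P̄·Hᵀ + R = [17]
K = P̄·Hᵀ·S⁻¹ = [-5/17; 1/17]
x' − x̄ = [15/17, -3/17] = K·y
y = (KᵀK)⁻¹·Kᵀ·(x' − x̄) = [-3]
z = y + H·x̄ = [-3] + [2] = [-1]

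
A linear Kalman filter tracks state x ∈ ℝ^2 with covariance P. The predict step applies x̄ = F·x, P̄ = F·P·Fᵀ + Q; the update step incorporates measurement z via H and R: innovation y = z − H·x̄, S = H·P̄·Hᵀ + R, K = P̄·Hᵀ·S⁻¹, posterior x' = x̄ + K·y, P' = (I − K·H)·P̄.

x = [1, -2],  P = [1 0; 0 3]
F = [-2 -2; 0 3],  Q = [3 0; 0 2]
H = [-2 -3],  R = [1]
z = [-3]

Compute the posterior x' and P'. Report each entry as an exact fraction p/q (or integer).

x' = [-14/61, 135/122]
P' = [1031/61 -690/61; -690/61 937/122]

x̄ = F·x = [2, -6]
P̄ = F·P·Fᵀ + Q = [19 -18; -18 29]
y = z − H·x̄ = [-17]
S = H·P̄·Hᵀ + R = [122]
K = P̄·Hᵀ·S⁻¹ = [8/61; -51/122]
x' = x̄ + K·y = [-14/61, 135/122]
P' = (I − K·H)·P̄ = [1031/61 -690/61; -690/61 937/122]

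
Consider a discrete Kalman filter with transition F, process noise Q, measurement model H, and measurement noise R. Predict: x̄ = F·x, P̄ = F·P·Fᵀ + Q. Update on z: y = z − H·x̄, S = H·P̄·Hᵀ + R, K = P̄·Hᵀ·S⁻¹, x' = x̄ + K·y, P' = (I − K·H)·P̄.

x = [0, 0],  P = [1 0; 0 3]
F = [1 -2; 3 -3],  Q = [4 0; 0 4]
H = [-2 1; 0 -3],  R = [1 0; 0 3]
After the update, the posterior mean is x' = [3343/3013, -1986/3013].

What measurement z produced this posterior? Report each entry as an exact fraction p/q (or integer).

x̄ = F·x = [0, 0]
P̄ = F·P·Fᵀ + Q = [17 21; 21 40]
S = H·P̄·Hᵀ + R = [25 6; 6 363]
K = P̄·Hᵀ·S⁻¹ = [-1447/3013 -499/3013; -2/3013 -996/3013]
x' − x̄ = [3343/3013, -1986/3013] = K·y
y = (KᵀK)⁻¹·Kᵀ·(x' − x̄) = [-3, 2]
z = y + H·x̄ = [-3, 2] + [0, 0] = [-3, 2]

z = [-3, 2]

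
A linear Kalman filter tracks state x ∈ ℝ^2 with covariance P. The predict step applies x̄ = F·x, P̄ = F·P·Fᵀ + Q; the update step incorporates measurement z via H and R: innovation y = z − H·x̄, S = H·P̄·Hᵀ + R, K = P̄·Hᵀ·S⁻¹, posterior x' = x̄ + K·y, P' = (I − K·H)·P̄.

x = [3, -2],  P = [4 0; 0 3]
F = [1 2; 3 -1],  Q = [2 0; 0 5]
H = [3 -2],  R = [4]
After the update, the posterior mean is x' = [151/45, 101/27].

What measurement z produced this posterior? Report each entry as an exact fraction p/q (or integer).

z = [3]

x̄ = F·x = [-1, 11]
P̄ = F·P·Fᵀ + Q = [18 6; 6 44]
S = H·P̄·Hᵀ + R = [270]
K = P̄·Hᵀ·S⁻¹ = [7/45; -7/27]
x' − x̄ = [196/45, -196/27] = K·y
y = (KᵀK)⁻¹·Kᵀ·(x' − x̄) = [28]
z = y + H·x̄ = [28] + [-25] = [3]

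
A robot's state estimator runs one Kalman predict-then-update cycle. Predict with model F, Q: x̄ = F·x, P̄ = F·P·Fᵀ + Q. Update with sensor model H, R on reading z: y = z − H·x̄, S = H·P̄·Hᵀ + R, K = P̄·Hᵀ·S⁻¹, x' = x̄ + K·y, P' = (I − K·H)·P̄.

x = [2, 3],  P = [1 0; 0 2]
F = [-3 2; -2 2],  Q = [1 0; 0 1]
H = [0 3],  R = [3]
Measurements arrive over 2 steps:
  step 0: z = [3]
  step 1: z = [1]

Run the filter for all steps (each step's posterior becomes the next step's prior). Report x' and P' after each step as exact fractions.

step 0: x' = [-21/20, 41/40], P' = [33/10 7/20; 7/20 13/40]
step 1: x' = [18/391, 337/782], P' = [1577/391 176/391; 176/391 127/391]

step 0: x̄ = F·x = [0, 2]
step 0: P̄ = F·P·Fᵀ + Q = [18 14; 14 13]
step 0: y = z − H·x̄ = [-3]
step 0: S = H·P̄·Hᵀ + R = [120]
step 0: K = P̄·Hᵀ·S⁻¹ = [7/20; 13/40]
step 0: x' = x̄ + K·y = [-21/20, 41/40]
step 0: P' = (I − K·H)·P̄ = [33/10 7/20; 7/20 13/40]
step 1: x̄ = F·x = [26/5, 83/20]
step 1: P̄ = F·P·Fᵀ + Q = [139/5 88/5; 88/5 127/10]
step 1: y = z − H·x̄ = [-229/20]
step 1: S = H·P̄·Hᵀ + R = [1173/10]
step 1: K = P̄·Hᵀ·S⁻¹ = [176/391; 127/391]
step 1: x' = x̄ + K·y = [18/391, 337/782]
step 1: P' = (I − K·H)·P̄ = [1577/391 176/391; 176/391 127/391]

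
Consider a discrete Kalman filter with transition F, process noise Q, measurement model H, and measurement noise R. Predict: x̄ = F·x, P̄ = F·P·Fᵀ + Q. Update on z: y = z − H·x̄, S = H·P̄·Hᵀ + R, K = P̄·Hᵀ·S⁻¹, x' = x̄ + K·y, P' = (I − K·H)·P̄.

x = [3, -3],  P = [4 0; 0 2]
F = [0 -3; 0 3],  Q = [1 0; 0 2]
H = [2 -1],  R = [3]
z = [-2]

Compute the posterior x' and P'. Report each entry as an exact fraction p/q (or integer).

x̄ = F·x = [9, -9]
P̄ = F·P·Fᵀ + Q = [19 -18; -18 20]
y = z − H·x̄ = [-29]
S = H·P̄·Hᵀ + R = [171]
K = P̄·Hᵀ·S⁻¹ = [56/171; -56/171]
x' = x̄ + K·y = [-85/171, 85/171]
P' = (I − K·H)·P̄ = [113/171 58/171; 58/171 284/171]

x' = [-85/171, 85/171]
P' = [113/171 58/171; 58/171 284/171]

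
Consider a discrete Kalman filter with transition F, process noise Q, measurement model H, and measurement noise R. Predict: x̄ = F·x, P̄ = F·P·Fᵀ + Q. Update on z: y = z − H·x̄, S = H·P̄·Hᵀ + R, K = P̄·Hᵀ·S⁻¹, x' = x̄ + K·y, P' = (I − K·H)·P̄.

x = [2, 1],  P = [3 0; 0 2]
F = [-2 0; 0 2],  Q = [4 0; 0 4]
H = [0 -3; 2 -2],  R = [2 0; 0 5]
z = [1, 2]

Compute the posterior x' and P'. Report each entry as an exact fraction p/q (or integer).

x̄ = F·x = [-4, 2]
P̄ = F·P·Fᵀ + Q = [16 0; 0 12]
y = z − H·x̄ = [7, 14]
S = H·P̄·Hᵀ + R = [110 72; 72 117]
K = P̄·Hᵀ·S⁻¹ = [-128/427 1760/3843; -138/427 -8/1281]
x' = x̄ + K·y = [172/549, -64/183]
P' = (I − K·H)·P̄ = [5168/3843 256/1281; 256/1281 92/427]

x' = [172/549, -64/183]
P' = [5168/3843 256/1281; 256/1281 92/427]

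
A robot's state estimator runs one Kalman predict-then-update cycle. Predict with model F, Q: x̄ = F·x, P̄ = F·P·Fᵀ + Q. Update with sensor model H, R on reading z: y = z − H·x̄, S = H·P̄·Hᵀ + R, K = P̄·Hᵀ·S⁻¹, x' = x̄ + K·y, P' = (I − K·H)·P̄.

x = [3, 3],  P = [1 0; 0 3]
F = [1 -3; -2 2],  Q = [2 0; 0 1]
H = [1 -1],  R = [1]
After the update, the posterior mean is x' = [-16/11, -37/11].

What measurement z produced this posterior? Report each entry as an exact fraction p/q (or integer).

z = [2]

x̄ = F·x = [-6, 0]
P̄ = F·P·Fᵀ + Q = [30 -20; -20 17]
S = H·P̄·Hᵀ + R = [88]
K = P̄·Hᵀ·S⁻¹ = [25/44; -37/88]
x' − x̄ = [50/11, -37/11] = K·y
y = (KᵀK)⁻¹·Kᵀ·(x' − x̄) = [8]
z = y + H·x̄ = [8] + [-6] = [2]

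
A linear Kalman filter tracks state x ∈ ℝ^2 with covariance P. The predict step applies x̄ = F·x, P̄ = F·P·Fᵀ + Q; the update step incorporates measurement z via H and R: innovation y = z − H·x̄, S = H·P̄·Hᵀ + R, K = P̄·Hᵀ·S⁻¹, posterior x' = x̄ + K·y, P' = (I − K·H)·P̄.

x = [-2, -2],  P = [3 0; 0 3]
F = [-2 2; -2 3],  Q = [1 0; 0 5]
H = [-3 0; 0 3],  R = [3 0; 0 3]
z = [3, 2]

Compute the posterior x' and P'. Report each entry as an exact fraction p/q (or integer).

x' = [-1635/2008, 523/1004]
P' = [625/2008 15/1004; 15/1004 161/502]

x̄ = F·x = [0, -2]
P̄ = F·P·Fᵀ + Q = [25 30; 30 44]
y = z − H·x̄ = [3, 8]
S = H·P̄·Hᵀ + R = [228 -270; -270 399]
K = P̄·Hᵀ·S⁻¹ = [-625/2008 15/1004; -15/1004 161/502]
x' = x̄ + K·y = [-1635/2008, 523/1004]
P' = (I − K·H)·P̄ = [625/2008 15/1004; 15/1004 161/502]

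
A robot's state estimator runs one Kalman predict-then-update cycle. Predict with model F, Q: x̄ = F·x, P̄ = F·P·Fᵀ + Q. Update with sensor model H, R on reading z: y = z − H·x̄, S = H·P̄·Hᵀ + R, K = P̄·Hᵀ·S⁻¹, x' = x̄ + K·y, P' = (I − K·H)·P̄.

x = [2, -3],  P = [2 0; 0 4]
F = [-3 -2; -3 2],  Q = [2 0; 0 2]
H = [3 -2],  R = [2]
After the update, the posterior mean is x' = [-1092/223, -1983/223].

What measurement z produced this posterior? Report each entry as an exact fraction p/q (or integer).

x̄ = F·x = [0, -12]
P̄ = F·P·Fᵀ + Q = [36 2; 2 36]
S = H·P̄·Hᵀ + R = [446]
K = P̄·Hᵀ·S⁻¹ = [52/223; -33/223]
x' − x̄ = [-1092/223, 693/223] = K·y
y = (KᵀK)⁻¹·Kᵀ·(x' − x̄) = [-21]
z = y + H·x̄ = [-21] + [24] = [3]

z = [3]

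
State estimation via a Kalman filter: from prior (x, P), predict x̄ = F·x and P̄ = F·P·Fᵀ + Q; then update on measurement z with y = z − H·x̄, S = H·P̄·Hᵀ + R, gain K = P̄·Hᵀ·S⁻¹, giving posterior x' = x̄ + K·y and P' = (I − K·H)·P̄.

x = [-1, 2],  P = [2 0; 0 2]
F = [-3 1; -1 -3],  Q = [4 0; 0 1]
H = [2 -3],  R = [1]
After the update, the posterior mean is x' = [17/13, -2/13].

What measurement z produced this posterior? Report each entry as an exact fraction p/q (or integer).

x̄ = F·x = [5, -5]
P̄ = F·P·Fᵀ + Q = [24 0; 0 21]
S = H·P̄·Hᵀ + R = [286]
K = P̄·Hᵀ·S⁻¹ = [24/143; -63/286]
x' − x̄ = [-48/13, 63/13] = K·y
y = (KᵀK)⁻¹·Kᵀ·(x' − x̄) = [-22]
z = y + H·x̄ = [-22] + [25] = [3]

z = [3]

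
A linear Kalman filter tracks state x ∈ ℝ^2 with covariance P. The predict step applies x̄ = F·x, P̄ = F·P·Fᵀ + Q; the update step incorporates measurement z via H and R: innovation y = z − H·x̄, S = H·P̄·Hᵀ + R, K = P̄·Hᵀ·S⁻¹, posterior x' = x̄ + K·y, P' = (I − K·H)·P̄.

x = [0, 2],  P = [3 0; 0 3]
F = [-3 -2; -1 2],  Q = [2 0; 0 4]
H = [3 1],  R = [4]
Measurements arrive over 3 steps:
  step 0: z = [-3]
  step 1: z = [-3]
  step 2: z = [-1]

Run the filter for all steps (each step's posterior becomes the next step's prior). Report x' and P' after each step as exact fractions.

step 0: x̄ = F·x = [-4, 4]
step 0: P̄ = F·P·Fᵀ + Q = [41 -3; -3 19]
step 0: y = z − H·x̄ = [5]
step 0: S = H·P̄·Hᵀ + R = [374]
step 0: K = P̄·Hᵀ·S⁻¹ = [60/187; 5/187]
step 0: x' = x̄ + K·y = [-448/187, 773/187]
step 0: P' = (I − K·H)·P̄ = [467/187 -1161/187; -1161/187 3503/187]
step 1: x̄ = F·x = [-202/187, 1994/187]
step 1: P̄ = F·P·Fᵀ + Q = [4657/187 -7967/187; -7967/187 19871/187]
step 1: y = z − H·x̄ = [-1949/187]
step 1: S = H·P̄·Hᵀ + R = [14730/187]
step 1: K = P̄·Hᵀ·S⁻¹ = [3002/7365; -403/1473]
step 1: x' = x̄ + K·y = [-39244/7365, 19907/1473]
step 1: P' = (I − K·H)·P̄ = [87031/7365 -49817/1473; -49817/1473 147839/1473]
step 2: x̄ = F·x = [-81338/7365, 79438/2455]
step 2: P̄ = F·P·Fᵀ + Q = [765769/7365 -566449/2455; -566449/2455 1356537/2455]
step 2: y = z − H·x̄ = [-111/491]
step 2: S = H·P̄·Hᵀ + R = [52994/491]
step 2: K = P̄·Hᵀ·S⁻¹ = [19932/26497; -34281/26497]
step 2: x' = x̄ + K·y = [-4457026/397455, 4325651/132485]
step 2: P' = (I − K·H)·P̄ = [17051003/397455 -16652363/132485; -16652363/132485 49271469/132485]

step 0: x' = [-448/187, 773/187], P' = [467/187 -1161/187; -1161/187 3503/187]
step 1: x' = [-39244/7365, 19907/1473], P' = [87031/7365 -49817/1473; -49817/1473 147839/1473]
step 2: x' = [-4457026/397455, 4325651/132485], P' = [17051003/397455 -16652363/132485; -16652363/132485 49271469/132485]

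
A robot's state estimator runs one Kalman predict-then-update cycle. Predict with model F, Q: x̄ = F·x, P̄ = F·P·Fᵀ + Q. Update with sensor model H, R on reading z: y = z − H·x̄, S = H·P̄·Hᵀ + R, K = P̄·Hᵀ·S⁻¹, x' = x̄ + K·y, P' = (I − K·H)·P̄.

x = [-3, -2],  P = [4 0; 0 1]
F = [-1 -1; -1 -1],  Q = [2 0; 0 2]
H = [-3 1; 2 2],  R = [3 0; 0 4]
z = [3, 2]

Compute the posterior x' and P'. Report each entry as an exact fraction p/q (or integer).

x' = [-149/499, 723/499]
P' = [117/499 15/499; 15/499 309/499]

x̄ = F·x = [5, 5]
P̄ = F·P·Fᵀ + Q = [7 5; 5 7]
y = z − H·x̄ = [13, -18]
S = H·P̄·Hᵀ + R = [43 -48; -48 100]
K = P̄·Hᵀ·S⁻¹ = [-112/499 66/499; 88/499 162/499]
x' = x̄ + K·y = [-149/499, 723/499]
P' = (I − K·H)·P̄ = [117/499 15/499; 15/499 309/499]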